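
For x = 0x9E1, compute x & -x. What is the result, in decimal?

1

x = 100111100001 = 2529
-x (two's complement) = …011000011111
AND   = 000000000001 = 1
(x & -x isolates the lowest set bit of x.)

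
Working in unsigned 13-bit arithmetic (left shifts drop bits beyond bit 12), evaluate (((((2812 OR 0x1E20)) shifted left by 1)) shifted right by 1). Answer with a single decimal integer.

3836

2812 = 0101011111100
0x1E20 = 1111000100000
→ OR → 1111011111100 = 7932
→ shifted left by 1 (mod 2^13) → 1110111111000 = 7672
→ shifted right by 1 → 0111011111100 = 3836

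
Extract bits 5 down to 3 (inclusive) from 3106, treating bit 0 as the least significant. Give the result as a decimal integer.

4

v = 0110000100010
Shift right by 3: 0110000100
Mask low 3 bits: 100 = 4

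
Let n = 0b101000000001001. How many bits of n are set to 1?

4

n = 101000000001001
Count the 1s: 1 + 1 + 1 + 1 = 4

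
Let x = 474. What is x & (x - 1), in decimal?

472

x = 111011010 = 474
x - 1 = 111011001
AND   = 111011000 = 472
(x & (x - 1) clears the lowest set bit of x.)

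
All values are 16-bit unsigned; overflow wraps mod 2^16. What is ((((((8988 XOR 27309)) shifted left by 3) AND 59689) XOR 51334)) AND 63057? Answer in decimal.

32768

8988 = 0010001100011100
27309 = 0110101010101101
→ XOR → 0100100110110001 = 18865
→ shifted left by 3 (mod 2^16) → 0100110110001000 = 19848
59689 = 1110100100101001
→ AND → 0100100100001000 = 18696
51334 = 1100100010000110
→ XOR → 1000000110001110 = 33166
63057 = 1111011001010001
→ AND → 1000000000000000 = 32768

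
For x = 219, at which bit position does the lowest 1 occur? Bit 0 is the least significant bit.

0

219 = 11011011
Trailing zeros: 0, so the lowest set bit is bit 0 (value 1).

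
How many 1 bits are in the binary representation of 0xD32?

0xD32 = 110100110010
Count the 1s: 1 + 1 + 1 + 1 + 1 + 1 = 6

6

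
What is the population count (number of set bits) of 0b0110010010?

4

n = 110010010
Count the 1s: 1 + 1 + 1 + 1 = 4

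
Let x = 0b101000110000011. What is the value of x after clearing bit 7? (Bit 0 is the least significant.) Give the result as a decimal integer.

x = 101000110000011
bit 7 is currently 1; clear it via x & ~(1 << 7) = x & ~128
→ 101000100000011 = 20739

20739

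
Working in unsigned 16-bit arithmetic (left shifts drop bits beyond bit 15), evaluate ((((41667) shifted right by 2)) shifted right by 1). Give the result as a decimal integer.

41667 = 1010001011000011
→ shifted right by 2 → 0010100010110000 = 10416
→ shifted right by 1 → 0001010001011000 = 5208

5208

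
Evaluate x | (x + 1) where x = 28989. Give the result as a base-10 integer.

28991

x = 111000100111101 = 28989
x + 1 = 111000100111110
OR    = 111000100111111 = 28991
(x | (x + 1) sets the lowest cleared bit.)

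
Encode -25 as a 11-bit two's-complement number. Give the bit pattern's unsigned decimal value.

25 in 11 bits: 00000011001
Invert: 11111100110
Add 1:  11111100111 = 2023
(Check: 2^11 - 25 = 2048 - 25 = 2023.)

2023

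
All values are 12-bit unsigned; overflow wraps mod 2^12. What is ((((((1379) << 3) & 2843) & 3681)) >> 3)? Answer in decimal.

320

1379 = 010101100011
→ << 3 (mod 2^12) → 101100011000 = 2840
2843 = 101100011011
→ & → 101100011000 = 2840
3681 = 111001100001
→ & → 101000000000 = 2560
→ >> 3 → 000101000000 = 320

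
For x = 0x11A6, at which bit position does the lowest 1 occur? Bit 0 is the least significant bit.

0x11A6 = 1000110100110
Trailing zeros: 1, so the lowest set bit is bit 1 (value 2).

1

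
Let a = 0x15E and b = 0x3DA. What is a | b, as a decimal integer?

990

0x15E = 0101011110
0x3DA = 1111011010
 OR → 1111011110 = 990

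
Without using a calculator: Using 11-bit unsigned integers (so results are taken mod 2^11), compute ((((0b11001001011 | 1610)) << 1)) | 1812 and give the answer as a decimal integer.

1942

0b11001001011 = 11001001011
1610 = 11001001010
→ | → 11001001011 = 1611
→ << 1 (mod 2^11) → 10010010110 = 1174
1812 = 11100010100
→ | → 11110010110 = 1942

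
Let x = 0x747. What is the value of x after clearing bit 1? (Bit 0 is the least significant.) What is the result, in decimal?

1861

x = 011101000111
bit 1 is currently 1; clear it via x & ~(1 << 1) = x & ~2
→ 011101000101 = 1861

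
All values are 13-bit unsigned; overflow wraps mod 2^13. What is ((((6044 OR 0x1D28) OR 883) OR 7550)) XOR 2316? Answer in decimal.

6044 = 1011110011100
0x1D28 = 1110100101000
→ OR → 1111110111100 = 8124
883 = 0001101110011
→ OR → 1111111111111 = 8191
7550 = 1110101111110
→ OR → 1111111111111 = 8191
2316 = 0100100001100
→ XOR → 1011011110011 = 5875

5875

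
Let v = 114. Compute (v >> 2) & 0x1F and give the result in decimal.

28

v = 01110010
Shift right by 2: 011100
Mask low 5 bits: 11100 = 28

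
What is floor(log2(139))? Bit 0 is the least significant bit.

139 = 10001011
The topmost 1 is at position 7 (since 2^7 = 128 ≤ 139 < 256).

7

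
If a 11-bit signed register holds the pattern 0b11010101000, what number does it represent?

pattern = 11010101000 (MSB is 1 ⇒ negative)
Invert: 00101010111, add 1 → 00101011000 = 344, so the value is -344.
(Equivalently: 1704 - 2^11 = 1704 - 2048 = -344.)

-344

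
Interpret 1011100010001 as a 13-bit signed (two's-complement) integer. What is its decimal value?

-2287

pattern = 1011100010001 (MSB is 1 ⇒ negative)
Invert: 0100011101110, add 1 → 0100011101111 = 2287, so the value is -2287.
(Equivalently: 5905 - 2^13 = 5905 - 8192 = -2287.)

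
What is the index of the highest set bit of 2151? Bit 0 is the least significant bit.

11

2151 = 100001100111
The topmost 1 is at position 11 (since 2^11 = 2048 ≤ 2151 < 4096).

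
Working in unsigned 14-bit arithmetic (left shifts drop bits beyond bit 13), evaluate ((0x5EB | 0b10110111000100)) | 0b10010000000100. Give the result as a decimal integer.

0x5EB = 00010111101011
0b10110111000100 = 10110111000100
→ | → 10110111101111 = 11759
0b10010000000100 = 10010000000100
→ | → 10110111101111 = 11759

11759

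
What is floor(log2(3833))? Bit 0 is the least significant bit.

3833 = 111011111001
The topmost 1 is at position 11 (since 2^11 = 2048 ≤ 3833 < 4096).

11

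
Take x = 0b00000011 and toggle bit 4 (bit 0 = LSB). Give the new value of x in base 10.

19

x = 00000011
bit 4 is currently 0; toggle it via x ^ (1 << 4) = x ^ 16
→ 00010011 = 19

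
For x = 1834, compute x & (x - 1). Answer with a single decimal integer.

x = 11100101010 = 1834
x - 1 = 11100101001
AND   = 11100101000 = 1832
(x & (x - 1) clears the lowest set bit of x.)

1832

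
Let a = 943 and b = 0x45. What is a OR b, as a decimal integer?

943 = 1110101111
0x45 = 0001000101
 OR → 1111101111 = 1007

1007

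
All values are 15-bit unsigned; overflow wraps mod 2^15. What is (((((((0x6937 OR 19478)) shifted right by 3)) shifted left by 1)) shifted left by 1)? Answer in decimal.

13976

0x6937 = 110100100110111
19478 = 100110000010110
→ OR → 110110100110111 = 27959
→ shifted right by 3 → 000110110100110 = 3494
→ shifted left by 1 (mod 2^15) → 001101101001100 = 6988
→ shifted left by 1 (mod 2^15) → 011011010011000 = 13976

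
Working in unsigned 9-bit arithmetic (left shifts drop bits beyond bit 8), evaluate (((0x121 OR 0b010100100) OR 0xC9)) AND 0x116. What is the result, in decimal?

0x121 = 100100001
0b010100100 = 010100100
→ OR → 110100101 = 421
0xC9 = 011001001
→ OR → 111101101 = 493
0x116 = 100010110
→ AND → 100000100 = 260

260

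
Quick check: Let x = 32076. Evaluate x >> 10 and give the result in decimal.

31

32076 = 111110101001100
shift right by 10 → 000000000011111 = 31
(equivalently, floor(32076 / 1024))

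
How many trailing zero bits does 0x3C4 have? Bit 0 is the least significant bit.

0x3C4 = 1111000100
Trailing zeros: 2, so the lowest set bit is bit 2 (value 4).

2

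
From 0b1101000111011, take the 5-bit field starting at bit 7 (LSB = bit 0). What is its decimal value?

v = 1101000111011
Shift right by 7: 110100
Mask low 5 bits: 10100 = 20

20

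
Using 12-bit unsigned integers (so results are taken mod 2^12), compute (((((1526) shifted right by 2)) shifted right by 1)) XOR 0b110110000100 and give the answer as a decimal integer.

3386

1526 = 010111110110
→ shifted right by 2 → 000101111101 = 381
→ shifted right by 1 → 000010111110 = 190
0b110110000100 = 110110000100
→ XOR → 110100111010 = 3386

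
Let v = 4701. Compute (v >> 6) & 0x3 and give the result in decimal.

v = 1001001011101
Shift right by 6: 1001001
Mask low 2 bits: 01 = 1

1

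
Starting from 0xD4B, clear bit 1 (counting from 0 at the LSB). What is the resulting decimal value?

3401

x = 110101001011
bit 1 is currently 1; clear it via x & ~(1 << 1) = x & ~2
→ 110101001001 = 3401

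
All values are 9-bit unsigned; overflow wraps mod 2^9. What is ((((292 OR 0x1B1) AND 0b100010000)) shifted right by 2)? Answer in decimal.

292 = 100100100
0x1B1 = 110110001
→ OR → 110110101 = 437
0b100010000 = 100010000
→ AND → 100010000 = 272
→ shifted right by 2 → 001000100 = 68

68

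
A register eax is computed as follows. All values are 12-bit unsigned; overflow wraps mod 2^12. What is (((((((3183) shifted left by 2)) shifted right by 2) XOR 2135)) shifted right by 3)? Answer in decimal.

3183 = 110001101111
→ shifted left by 2 (mod 2^12) → 000110111100 = 444
→ shifted right by 2 → 000001101111 = 111
2135 = 100001010111
→ XOR → 100000111000 = 2104
→ shifted right by 3 → 000100000111 = 263

263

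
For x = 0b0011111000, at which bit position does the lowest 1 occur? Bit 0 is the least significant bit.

0b0011111000 = 11111000
Trailing zeros: 3, so the lowest set bit is bit 3 (value 8).

3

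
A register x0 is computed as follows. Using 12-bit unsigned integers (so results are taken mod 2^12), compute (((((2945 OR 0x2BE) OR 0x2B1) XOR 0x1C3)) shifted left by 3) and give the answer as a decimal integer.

992

2945 = 101110000001
0x2BE = 001010111110
→ OR → 101110111111 = 3007
0x2B1 = 001010110001
→ OR → 101110111111 = 3007
0x1C3 = 000111000011
→ XOR → 101001111100 = 2684
→ shifted left by 3 (mod 2^12) → 001111100000 = 992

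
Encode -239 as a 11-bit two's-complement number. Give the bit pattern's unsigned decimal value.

1809

239 in 11 bits: 00011101111
Invert: 11100010000
Add 1:  11100010001 = 1809
(Check: 2^11 - 239 = 2048 - 239 = 1809.)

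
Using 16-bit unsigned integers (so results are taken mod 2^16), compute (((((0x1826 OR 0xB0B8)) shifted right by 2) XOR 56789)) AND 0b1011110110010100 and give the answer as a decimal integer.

45456

0x1826 = 0001100000100110
0xB0B8 = 1011000010111000
→ OR → 1011100010111110 = 47294
→ shifted right by 2 → 0010111000101111 = 11823
56789 = 1101110111010101
→ XOR → 1111001111111010 = 62458
0b1011110110010100 = 1011110110010100
→ AND → 1011000110010000 = 45456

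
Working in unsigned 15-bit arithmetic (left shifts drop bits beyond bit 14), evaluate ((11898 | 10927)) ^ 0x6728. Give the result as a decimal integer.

11898 = 010111001111010
10927 = 010101010101111
→ | → 010111011111111 = 12031
0x6728 = 110011100101000
→ ^ → 100100111010111 = 18903

18903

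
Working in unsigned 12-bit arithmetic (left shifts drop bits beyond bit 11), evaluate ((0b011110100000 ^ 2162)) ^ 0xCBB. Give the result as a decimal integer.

873

0b011110100000 = 011110100000
2162 = 100001110010
→ ^ → 111111010010 = 4050
0xCBB = 110010111011
→ ^ → 001101101001 = 873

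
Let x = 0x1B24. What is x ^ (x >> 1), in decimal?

5814

x = 1101100100100 = 6948
x>>1 = 0110110010010
XOR  = 1011010110110 = 5814
(x ^ (x >> 1) gives the standard binary-reflected Gray code of x.)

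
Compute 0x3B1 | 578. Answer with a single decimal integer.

1011

0x3B1 = 1110110001
578 = 1001000010
 OR → 1111110011 = 1011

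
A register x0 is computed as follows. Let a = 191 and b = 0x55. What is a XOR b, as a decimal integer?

191 = 10111111
0x55 = 01010101
XOR → 11101010 = 234

234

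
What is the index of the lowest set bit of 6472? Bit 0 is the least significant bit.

6472 = 1100101001000
Trailing zeros: 3, so the lowest set bit is bit 3 (value 8).

3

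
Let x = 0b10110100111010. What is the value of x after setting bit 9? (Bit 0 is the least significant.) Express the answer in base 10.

x = 10110100111010
bit 9 is currently 0; set it via x | (1 << 9) = x | 512
→ 10111100111010 = 12090

12090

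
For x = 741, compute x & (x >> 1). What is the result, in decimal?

96

x = 1011100101 = 741
x>>1 = 0101110010
AND  = 0001100000 = 96
(x & (x >> 1) has a 1 wherever x has two consecutive 1 bits.)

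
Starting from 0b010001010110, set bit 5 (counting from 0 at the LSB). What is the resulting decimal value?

x = 010001010110
bit 5 is currently 0; set it via x | (1 << 5) = x | 32
→ 010001110110 = 1142

1142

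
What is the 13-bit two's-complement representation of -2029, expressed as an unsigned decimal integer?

6163

2029 in 13 bits: 0011111101101
Invert: 1100000010010
Add 1:  1100000010011 = 6163
(Check: 2^13 - 2029 = 8192 - 2029 = 6163.)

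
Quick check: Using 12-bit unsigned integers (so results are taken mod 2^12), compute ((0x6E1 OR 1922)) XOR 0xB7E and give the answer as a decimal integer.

0x6E1 = 011011100001
1922 = 011110000010
→ OR → 011111100011 = 2019
0xB7E = 101101111110
→ XOR → 110010011101 = 3229

3229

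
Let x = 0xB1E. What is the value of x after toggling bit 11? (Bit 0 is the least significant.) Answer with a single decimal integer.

x = 101100011110
bit 11 is currently 1; toggle it via x ^ (1 << 11) = x ^ 2048
→ 001100011110 = 798

798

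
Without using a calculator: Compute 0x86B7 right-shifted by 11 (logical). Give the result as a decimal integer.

16

0x86B7 = 1000011010110111
shift right by 11 → 0000000000010000 = 16
(equivalently, floor(34487 / 2048))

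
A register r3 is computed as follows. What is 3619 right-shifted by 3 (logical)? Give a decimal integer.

452

3619 = 111000100011
shift right by 3 → 000111000100 = 452
(equivalently, floor(3619 / 8))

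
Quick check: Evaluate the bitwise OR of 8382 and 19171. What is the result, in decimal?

8382 = 010000010111110
19171 = 100101011100011
 OR → 110101011111111 = 27391

27391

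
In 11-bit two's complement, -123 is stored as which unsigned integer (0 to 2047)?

1925

123 in 11 bits: 00001111011
Invert: 11110000100
Add 1:  11110000101 = 1925
(Check: 2^11 - 123 = 2048 - 123 = 1925.)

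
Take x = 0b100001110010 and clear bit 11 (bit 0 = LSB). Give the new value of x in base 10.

x = 100001110010
bit 11 is currently 1; clear it via x & ~(1 << 11) = x & ~2048
→ 000001110010 = 114

114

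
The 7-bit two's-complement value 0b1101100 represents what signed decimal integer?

pattern = 1101100 (MSB is 1 ⇒ negative)
Invert: 0010011, add 1 → 0010100 = 20, so the value is -20.
(Equivalently: 108 - 2^7 = 108 - 128 = -20.)

-20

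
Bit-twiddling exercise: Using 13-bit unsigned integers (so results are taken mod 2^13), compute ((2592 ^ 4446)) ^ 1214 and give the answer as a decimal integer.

2592 = 0101000100000
4446 = 1000101011110
→ ^ → 1101101111110 = 7038
1214 = 0010010111110
→ ^ → 1111111000000 = 8128

8128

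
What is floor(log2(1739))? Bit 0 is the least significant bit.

10

1739 = 11011001011
The topmost 1 is at position 10 (since 2^10 = 1024 ≤ 1739 < 2048).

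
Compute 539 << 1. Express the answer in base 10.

539 = 01000011011
shift left by 1 → 10000110110 = 1078
(equivalently, 539 × 2^1 = 539 × 2)

1078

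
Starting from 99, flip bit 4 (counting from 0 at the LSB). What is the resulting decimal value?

115

x = 01100011
bit 4 is currently 0; toggle it via x ^ (1 << 4) = x ^ 16
→ 01110011 = 115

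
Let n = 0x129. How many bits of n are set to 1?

4

0x129 = 100101001
Count the 1s: 1 + 1 + 1 + 1 = 4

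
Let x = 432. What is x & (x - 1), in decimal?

x = 110110000 = 432
x - 1 = 110101111
AND   = 110100000 = 416
(x & (x - 1) clears the lowest set bit of x.)

416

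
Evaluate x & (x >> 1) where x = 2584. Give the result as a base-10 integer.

x = 101000011000 = 2584
x>>1 = 010100001100
AND  = 000000001000 = 8
(x & (x >> 1) has a 1 wherever x has two consecutive 1 bits.)

8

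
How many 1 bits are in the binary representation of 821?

6

821 = 1100110101
Count the 1s: 1 + 1 + 1 + 1 + 1 + 1 = 6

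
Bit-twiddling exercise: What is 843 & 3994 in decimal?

778

843 = 001101001011
3994 = 111110011010
AND → 001100001010 = 778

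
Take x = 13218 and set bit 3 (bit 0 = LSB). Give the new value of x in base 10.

13226

x = 11001110100010
bit 3 is currently 0; set it via x | (1 << 3) = x | 8
→ 11001110101010 = 13226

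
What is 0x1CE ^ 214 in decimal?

280

0x1CE = 111001110
214 = 011010110
XOR → 100011000 = 280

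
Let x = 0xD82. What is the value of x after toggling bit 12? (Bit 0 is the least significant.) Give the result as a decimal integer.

7554

x = 0110110000010
bit 12 is currently 0; toggle it via x ^ (1 << 12) = x ^ 4096
→ 1110110000010 = 7554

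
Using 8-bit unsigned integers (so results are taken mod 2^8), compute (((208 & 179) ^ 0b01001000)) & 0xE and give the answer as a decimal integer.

8

208 = 11010000
179 = 10110011
→ & → 10010000 = 144
0b01001000 = 01001000
→ ^ → 11011000 = 216
0xE = 00001110
→ & → 00001000 = 8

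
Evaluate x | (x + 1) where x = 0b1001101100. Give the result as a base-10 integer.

621

x = 1001101100 = 620
x + 1 = 1001101101
OR    = 1001101101 = 621
(x | (x + 1) sets the lowest cleared bit.)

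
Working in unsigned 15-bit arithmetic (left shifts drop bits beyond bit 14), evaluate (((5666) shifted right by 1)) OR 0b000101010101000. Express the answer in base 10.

5666 = 001011000100010
→ shifted right by 1 → 000101100010001 = 2833
0b000101010101000 = 000101010101000
→ OR → 000101110111001 = 3001

3001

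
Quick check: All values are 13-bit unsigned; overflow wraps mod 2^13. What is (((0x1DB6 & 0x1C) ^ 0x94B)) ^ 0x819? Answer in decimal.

0x1DB6 = 1110110110110
0x1C = 0000000011100
→ & → 0000000010100 = 20
0x94B = 0100101001011
→ ^ → 0100101011111 = 2399
0x819 = 0100000011001
→ ^ → 0000101000110 = 326

326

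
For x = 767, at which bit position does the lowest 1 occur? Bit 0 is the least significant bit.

767 = 1011111111
Trailing zeros: 0, so the lowest set bit is bit 0 (value 1).

0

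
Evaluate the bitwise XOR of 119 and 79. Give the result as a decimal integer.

119 = 1110111
79 = 1001111
XOR → 0111000 = 56

56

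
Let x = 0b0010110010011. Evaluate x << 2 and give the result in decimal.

5708

x = 0010110010011
shift left by 2 → 1011001001100 = 5708
(equivalently, 1427 × 2^2 = 1427 × 4)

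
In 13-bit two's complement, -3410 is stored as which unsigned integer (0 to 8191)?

3410 in 13 bits: 0110101010010
Invert: 1001010101101
Add 1:  1001010101110 = 4782
(Check: 2^13 - 3410 = 8192 - 3410 = 4782.)

4782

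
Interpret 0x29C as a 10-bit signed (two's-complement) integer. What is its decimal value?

pattern = 1010011100 (MSB is 1 ⇒ negative)
Invert: 0101100011, add 1 → 0101100100 = 356, so the value is -356.
(Equivalently: 668 - 2^10 = 668 - 1024 = -356.)

-356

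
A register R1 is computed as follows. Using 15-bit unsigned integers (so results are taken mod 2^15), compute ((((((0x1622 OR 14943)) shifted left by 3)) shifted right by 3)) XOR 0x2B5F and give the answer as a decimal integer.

9504

0x1622 = 001011000100010
14943 = 011101001011111
→ OR → 011111001111111 = 15999
→ shifted left by 3 (mod 2^15) → 111001111111000 = 29688
→ shifted right by 3 → 000111001111111 = 3711
0x2B5F = 010101101011111
→ XOR → 010010100100000 = 9504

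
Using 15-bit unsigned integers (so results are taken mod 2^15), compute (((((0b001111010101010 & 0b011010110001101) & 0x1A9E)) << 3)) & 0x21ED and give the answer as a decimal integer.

64

0b001111010101010 = 001111010101010
0b011010110001101 = 011010110001101
→ & → 001010010001000 = 5256
0x1A9E = 001101010011110
→ & → 001000010001000 = 4232
→ << 3 (mod 2^15) → 000010001000000 = 1088
0x21ED = 010000111101101
→ & → 000000001000000 = 64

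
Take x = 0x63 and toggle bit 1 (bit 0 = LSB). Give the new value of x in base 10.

97

x = 001100011
bit 1 is currently 1; toggle it via x ^ (1 << 1) = x ^ 2
→ 001100001 = 97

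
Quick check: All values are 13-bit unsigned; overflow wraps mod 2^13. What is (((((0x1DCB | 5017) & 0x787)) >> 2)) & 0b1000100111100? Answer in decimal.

0x1DCB = 1110111001011
5017 = 1001110011001
→ | → 1111111011011 = 8155
0x787 = 0011110000111
→ & → 0011110000011 = 1923
→ >> 2 → 0000111100000 = 480
0b1000100111100 = 1000100111100
→ & → 0000100100000 = 288

288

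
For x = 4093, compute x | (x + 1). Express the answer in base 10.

x = 111111111101 = 4093
x + 1 = 111111111110
OR    = 111111111111 = 4095
(x | (x + 1) sets the lowest cleared bit.)

4095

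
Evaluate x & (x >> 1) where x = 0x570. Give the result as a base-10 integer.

48

x = 10101110000 = 1392
x>>1 = 01010111000
AND  = 00000110000 = 48
(x & (x >> 1) has a 1 wherever x has two consecutive 1 bits.)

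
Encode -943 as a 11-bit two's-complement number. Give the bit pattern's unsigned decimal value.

1105

943 in 11 bits: 01110101111
Invert: 10001010000
Add 1:  10001010001 = 1105
(Check: 2^11 - 943 = 2048 - 943 = 1105.)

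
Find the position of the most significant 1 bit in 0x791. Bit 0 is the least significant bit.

0x791 = 11110010001
The topmost 1 is at position 10 (since 2^10 = 1024 ≤ 1937 < 2048).

10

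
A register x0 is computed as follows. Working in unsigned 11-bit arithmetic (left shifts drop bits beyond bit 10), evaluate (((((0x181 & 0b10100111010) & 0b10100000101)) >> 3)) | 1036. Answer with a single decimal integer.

1068

0x181 = 00110000001
0b10100111010 = 10100111010
→ & → 00100000000 = 256
0b10100000101 = 10100000101
→ & → 00100000000 = 256
→ >> 3 → 00000100000 = 32
1036 = 10000001100
→ | → 10000101100 = 1068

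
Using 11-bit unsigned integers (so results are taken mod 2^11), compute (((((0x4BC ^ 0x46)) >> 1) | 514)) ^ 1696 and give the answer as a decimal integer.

0x4BC = 10010111100
0x46 = 00001000110
→ ^ → 10011111010 = 1274
→ >> 1 → 01001111101 = 637
514 = 01000000010
→ | → 01001111111 = 639
1696 = 11010100000
→ ^ → 10011011111 = 1247

1247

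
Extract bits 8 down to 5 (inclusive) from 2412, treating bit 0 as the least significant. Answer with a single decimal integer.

v = 100101101100
Shift right by 5: 1001011
Mask low 4 bits: 1011 = 11

11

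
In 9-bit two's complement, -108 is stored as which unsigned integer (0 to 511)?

404

108 in 9 bits: 001101100
Invert: 110010011
Add 1:  110010100 = 404
(Check: 2^9 - 108 = 512 - 108 = 404.)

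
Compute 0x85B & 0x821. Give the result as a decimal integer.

2049

0x85B = 100001011011
0x821 = 100000100001
AND → 100000000001 = 2049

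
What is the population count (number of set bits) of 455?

455 = 111000111
Count the 1s: 1 + 1 + 1 + 1 + 1 + 1 = 6

6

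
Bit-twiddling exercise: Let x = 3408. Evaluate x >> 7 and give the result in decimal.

3408 = 110101010000
shift right by 7 → 000000011010 = 26
(equivalently, floor(3408 / 128))

26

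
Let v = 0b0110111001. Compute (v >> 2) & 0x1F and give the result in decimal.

14

v = 0110111001
Shift right by 2: 01101110
Mask low 5 bits: 01110 = 14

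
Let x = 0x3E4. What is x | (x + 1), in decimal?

997

x = 1111100100 = 996
x + 1 = 1111100101
OR    = 1111100101 = 997
(x | (x + 1) sets the lowest cleared bit.)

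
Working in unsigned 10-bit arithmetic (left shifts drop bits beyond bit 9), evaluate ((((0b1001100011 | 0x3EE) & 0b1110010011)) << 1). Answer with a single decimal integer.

0b1001100011 = 1001100011
0x3EE = 1111101110
→ | → 1111101111 = 1007
0b1110010011 = 1110010011
→ & → 1110000011 = 899
→ << 1 (mod 2^10) → 1100000110 = 774

774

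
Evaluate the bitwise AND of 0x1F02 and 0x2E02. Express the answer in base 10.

3586

0x1F02 = 01111100000010
0x2E02 = 10111000000010
AND → 00111000000010 = 3586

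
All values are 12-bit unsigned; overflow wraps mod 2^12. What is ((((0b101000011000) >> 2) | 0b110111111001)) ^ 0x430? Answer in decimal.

0b101000011000 = 101000011000
→ >> 2 → 001010000110 = 646
0b110111111001 = 110111111001
→ | → 111111111111 = 4095
0x430 = 010000110000
→ ^ → 101111001111 = 3023

3023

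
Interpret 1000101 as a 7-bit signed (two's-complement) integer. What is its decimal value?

-59

pattern = 1000101 (MSB is 1 ⇒ negative)
Invert: 0111010, add 1 → 0111011 = 59, so the value is -59.
(Equivalently: 69 - 2^7 = 69 - 128 = -59.)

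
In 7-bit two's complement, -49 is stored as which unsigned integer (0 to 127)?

79

49 in 7 bits: 0110001
Invert: 1001110
Add 1:  1001111 = 79
(Check: 2^7 - 49 = 128 - 49 = 79.)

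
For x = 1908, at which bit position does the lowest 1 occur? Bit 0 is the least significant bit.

1908 = 11101110100
Trailing zeros: 2, so the lowest set bit is bit 2 (value 4).

2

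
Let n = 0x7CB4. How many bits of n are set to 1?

0x7CB4 = 111110010110100
Count the 1s: 1 + 1 + 1 + 1 + 1 + 1 + 1 + 1 + 1 = 9

9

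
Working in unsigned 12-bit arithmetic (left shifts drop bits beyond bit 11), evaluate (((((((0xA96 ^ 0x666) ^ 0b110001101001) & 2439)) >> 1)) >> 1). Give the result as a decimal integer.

0xA96 = 101010010110
0x666 = 011001100110
→ ^ → 110011110000 = 3312
0b110001101001 = 110001101001
→ ^ → 000010011001 = 153
2439 = 100110000111
→ & → 000010000001 = 129
→ >> 1 → 000001000000 = 64
→ >> 1 → 000000100000 = 32

32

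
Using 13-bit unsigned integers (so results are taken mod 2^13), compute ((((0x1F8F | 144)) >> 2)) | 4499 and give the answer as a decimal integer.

6135

0x1F8F = 1111110001111
144 = 0000010010000
→ | → 1111110011111 = 8095
→ >> 2 → 0011111100111 = 2023
4499 = 1000110010011
→ | → 1011111110111 = 6135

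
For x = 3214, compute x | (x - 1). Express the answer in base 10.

3215

x = 110010001110 = 3214
x - 1 = 110010001101
OR    = 110010001111 = 3215
(x | (x - 1) sets all bits below the lowest set bit.)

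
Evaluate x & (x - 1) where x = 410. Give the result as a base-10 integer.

408

x = 110011010 = 410
x - 1 = 110011001
AND   = 110011000 = 408
(x & (x - 1) clears the lowest set bit of x.)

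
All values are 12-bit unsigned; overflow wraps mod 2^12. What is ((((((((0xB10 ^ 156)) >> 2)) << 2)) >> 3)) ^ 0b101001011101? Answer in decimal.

0xB10 = 101100010000
156 = 000010011100
→ ^ → 101110001100 = 2956
→ >> 2 → 001011100011 = 739
→ << 2 (mod 2^12) → 101110001100 = 2956
→ >> 3 → 000101110001 = 369
0b101001011101 = 101001011101
→ ^ → 101100101100 = 2860

2860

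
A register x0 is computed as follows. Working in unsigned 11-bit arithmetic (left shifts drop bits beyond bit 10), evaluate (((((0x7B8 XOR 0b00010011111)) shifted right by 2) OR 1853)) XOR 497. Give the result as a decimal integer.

1548

0x7B8 = 11110111000
0b00010011111 = 00010011111
→ XOR → 11100100111 = 1831
→ shifted right by 2 → 00111001001 = 457
1853 = 11100111101
→ OR → 11111111101 = 2045
497 = 00111110001
→ XOR → 11000001100 = 1548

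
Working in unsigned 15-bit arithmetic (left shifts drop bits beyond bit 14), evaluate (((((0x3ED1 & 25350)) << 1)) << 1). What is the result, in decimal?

0x3ED1 = 011111011010001
25350 = 110001100000110
→ & → 010001000000000 = 8704
→ << 1 (mod 2^15) → 100010000000000 = 17408
→ << 1 (mod 2^15) → 000100000000000 = 2048

2048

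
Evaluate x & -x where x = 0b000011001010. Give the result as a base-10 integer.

2

x = 11001010 = 202
-x (two's complement) = …00110110
AND   = 00000010 = 2
(x & -x isolates the lowest set bit of x.)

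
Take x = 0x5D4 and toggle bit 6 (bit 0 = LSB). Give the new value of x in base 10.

1428

x = 10111010100
bit 6 is currently 1; toggle it via x ^ (1 << 6) = x ^ 64
→ 10110010100 = 1428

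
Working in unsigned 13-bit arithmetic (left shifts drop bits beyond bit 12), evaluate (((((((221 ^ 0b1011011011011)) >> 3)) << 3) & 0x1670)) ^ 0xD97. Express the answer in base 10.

221 = 0000011011101
0b1011011011011 = 1011011011011
→ ^ → 1011000000110 = 5638
→ >> 3 → 0001011000000 = 704
→ << 3 (mod 2^13) → 1011000000000 = 5632
0x1670 = 1011001110000
→ & → 1011000000000 = 5632
0xD97 = 0110110010111
→ ^ → 1101110010111 = 7063

7063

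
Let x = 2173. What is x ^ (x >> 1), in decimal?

3139

x = 100001111101 = 2173
x>>1 = 010000111110
XOR  = 110001000011 = 3139
(x ^ (x >> 1) gives the standard binary-reflected Gray code of x.)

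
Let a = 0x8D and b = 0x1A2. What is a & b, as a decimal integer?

128

0x8D = 010001101
0x1A2 = 110100010
AND → 010000000 = 128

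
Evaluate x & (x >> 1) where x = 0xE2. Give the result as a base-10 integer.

96

x = 11100010 = 226
x>>1 = 01110001
AND  = 01100000 = 96
(x & (x >> 1) has a 1 wherever x has two consecutive 1 bits.)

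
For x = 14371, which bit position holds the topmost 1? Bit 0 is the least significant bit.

13

14371 = 11100000100011
The topmost 1 is at position 13 (since 2^13 = 8192 ≤ 14371 < 16384).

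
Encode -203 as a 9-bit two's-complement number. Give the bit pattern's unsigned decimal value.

309

203 in 9 bits: 011001011
Invert: 100110100
Add 1:  100110101 = 309
(Check: 2^9 - 203 = 512 - 203 = 309.)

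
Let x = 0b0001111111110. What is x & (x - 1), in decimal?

x = 1111111110 = 1022
x - 1 = 1111111101
AND   = 1111111100 = 1020
(x & (x - 1) clears the lowest set bit of x.)

1020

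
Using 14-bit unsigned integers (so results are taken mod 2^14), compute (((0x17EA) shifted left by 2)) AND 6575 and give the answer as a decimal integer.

6568

0x17EA = 01011111101010
→ shifted left by 2 (mod 2^14) → 01111110101000 = 8104
6575 = 01100110101111
→ AND → 01100110101000 = 6568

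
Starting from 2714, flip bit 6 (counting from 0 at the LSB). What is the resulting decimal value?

2778

x = 0101010011010
bit 6 is currently 0; toggle it via x ^ (1 << 6) = x ^ 64
→ 0101011011010 = 2778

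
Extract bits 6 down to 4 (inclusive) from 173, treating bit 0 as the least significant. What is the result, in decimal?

v = 10101101
Shift right by 4: 1010
Mask low 3 bits: 010 = 2

2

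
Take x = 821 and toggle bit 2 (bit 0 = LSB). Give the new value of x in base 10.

x = 001100110101
bit 2 is currently 1; toggle it via x ^ (1 << 2) = x ^ 4
→ 001100110001 = 817

817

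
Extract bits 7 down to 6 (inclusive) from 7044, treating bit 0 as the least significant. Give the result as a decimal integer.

2

v = 01101110000100
Shift right by 6: 01101110
Mask low 2 bits: 10 = 2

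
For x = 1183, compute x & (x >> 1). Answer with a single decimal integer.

x = 10010011111 = 1183
x>>1 = 01001001111
AND  = 00000001111 = 15
(x & (x >> 1) has a 1 wherever x has two consecutive 1 bits.)

15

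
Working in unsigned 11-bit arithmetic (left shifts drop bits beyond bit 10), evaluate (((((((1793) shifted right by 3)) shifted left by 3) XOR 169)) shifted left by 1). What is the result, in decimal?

1874

1793 = 11100000001
→ shifted right by 3 → 00011100000 = 224
→ shifted left by 3 (mod 2^11) → 11100000000 = 1792
169 = 00010101001
→ XOR → 11110101001 = 1961
→ shifted left by 1 (mod 2^11) → 11101010010 = 1874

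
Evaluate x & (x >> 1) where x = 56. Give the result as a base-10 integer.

x = 111000 = 56
x>>1 = 011100
AND  = 011000 = 24
(x & (x >> 1) has a 1 wherever x has two consecutive 1 bits.)

24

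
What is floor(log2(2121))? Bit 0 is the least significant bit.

2121 = 100001001001
The topmost 1 is at position 11 (since 2^11 = 2048 ≤ 2121 < 4096).

11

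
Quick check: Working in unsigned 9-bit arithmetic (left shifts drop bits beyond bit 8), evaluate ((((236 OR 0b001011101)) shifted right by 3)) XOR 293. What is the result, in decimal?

236 = 011101100
0b001011101 = 001011101
→ OR → 011111101 = 253
→ shifted right by 3 → 000011111 = 31
293 = 100100101
→ XOR → 100111010 = 314

314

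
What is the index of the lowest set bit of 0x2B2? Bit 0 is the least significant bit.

1

0x2B2 = 1010110010
Trailing zeros: 1, so the lowest set bit is bit 1 (value 2).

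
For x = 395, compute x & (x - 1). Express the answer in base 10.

x = 110001011 = 395
x - 1 = 110001010
AND   = 110001010 = 394
(x & (x - 1) clears the lowest set bit of x.)

394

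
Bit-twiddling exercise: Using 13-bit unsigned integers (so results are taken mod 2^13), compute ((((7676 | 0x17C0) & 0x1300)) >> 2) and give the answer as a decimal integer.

7676 = 1110111111100
0x17C0 = 1011111000000
→ | → 1111111111100 = 8188
0x1300 = 1001100000000
→ & → 1001100000000 = 4864
→ >> 2 → 0010011000000 = 1216

1216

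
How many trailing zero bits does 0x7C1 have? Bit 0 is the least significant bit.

0

0x7C1 = 11111000001
Trailing zeros: 0, so the lowest set bit is bit 0 (value 1).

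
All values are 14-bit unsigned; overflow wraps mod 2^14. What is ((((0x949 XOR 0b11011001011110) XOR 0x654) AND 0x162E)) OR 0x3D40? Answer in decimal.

0x949 = 00100101001001
0b11011001011110 = 11011001011110
→ XOR → 11111100010111 = 16151
0x654 = 00011001010100
→ XOR → 11100101000011 = 14659
0x162E = 01011000101110
→ AND → 01000000000010 = 4098
0x3D40 = 11110101000000
→ OR → 11110101000010 = 15682

15682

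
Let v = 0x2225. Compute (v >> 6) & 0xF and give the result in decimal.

8

v = 10001000100101
Shift right by 6: 10001000
Mask low 4 bits: 1000 = 8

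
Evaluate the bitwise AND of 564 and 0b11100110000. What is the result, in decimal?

560

564 = 01000110100
b = 11100110000
AND → 01000110000 = 560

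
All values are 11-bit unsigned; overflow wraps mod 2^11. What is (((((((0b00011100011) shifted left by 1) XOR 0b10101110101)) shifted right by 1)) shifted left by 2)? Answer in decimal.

356

0b00011100011 = 00011100011
→ shifted left by 1 (mod 2^11) → 00111000110 = 454
0b10101110101 = 10101110101
→ XOR → 10010110011 = 1203
→ shifted right by 1 → 01001011001 = 601
→ shifted left by 2 (mod 2^11) → 00101100100 = 356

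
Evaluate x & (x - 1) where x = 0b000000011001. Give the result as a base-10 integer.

x = 11001 = 25
x - 1 = 11000
AND   = 11000 = 24
(x & (x - 1) clears the lowest set bit of x.)

24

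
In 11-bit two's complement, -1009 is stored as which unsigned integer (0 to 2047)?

1039

1009 in 11 bits: 01111110001
Invert: 10000001110
Add 1:  10000001111 = 1039
(Check: 2^11 - 1009 = 2048 - 1009 = 1039.)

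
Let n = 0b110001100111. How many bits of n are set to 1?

7

n = 110001100111
Count the 1s: 1 + 1 + 1 + 1 + 1 + 1 + 1 = 7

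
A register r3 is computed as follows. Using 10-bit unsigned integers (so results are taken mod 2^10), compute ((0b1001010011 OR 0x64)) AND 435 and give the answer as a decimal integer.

0b1001010011 = 1001010011
0x64 = 0001100100
→ OR → 1001110111 = 631
435 = 0110110011
→ AND → 0000110011 = 51

51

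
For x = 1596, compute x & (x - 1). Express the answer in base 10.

x = 11000111100 = 1596
x - 1 = 11000111011
AND   = 11000111000 = 1592
(x & (x - 1) clears the lowest set bit of x.)

1592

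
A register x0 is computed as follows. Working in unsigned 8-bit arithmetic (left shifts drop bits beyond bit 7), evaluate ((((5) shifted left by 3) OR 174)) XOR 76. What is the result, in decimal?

226

5 = 00000101
→ shifted left by 3 (mod 2^8) → 00101000 = 40
174 = 10101110
→ OR → 10101110 = 174
76 = 01001100
→ XOR → 11100010 = 226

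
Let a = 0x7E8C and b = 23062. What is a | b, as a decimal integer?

32414

0x7E8C = 111111010001100
23062 = 101101000010110
 OR → 111111010011110 = 32414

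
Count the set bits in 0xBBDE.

12

0xBBDE = 1011101111011110
Count the 1s: 1 + 1 + 1 + 1 + 1 + 1 + 1 + 1 + 1 + 1 + 1 + 1 = 12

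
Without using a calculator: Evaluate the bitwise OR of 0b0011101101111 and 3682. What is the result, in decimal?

3951

a = 011101101111
3682 = 111001100010
 OR → 111101101111 = 3951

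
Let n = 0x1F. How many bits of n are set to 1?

0x1F = 11111
Count the 1s: 1 + 1 + 1 + 1 + 1 = 5

5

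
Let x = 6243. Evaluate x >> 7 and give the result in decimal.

48

6243 = 1100001100011
shift right by 7 → 0000000110000 = 48
(equivalently, floor(6243 / 128))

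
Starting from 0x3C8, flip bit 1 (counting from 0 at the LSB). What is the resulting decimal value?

970

x = 1111001000
bit 1 is currently 0; toggle it via x ^ (1 << 1) = x ^ 2
→ 1111001010 = 970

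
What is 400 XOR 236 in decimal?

380

400 = 110010000
236 = 011101100
XOR → 101111100 = 380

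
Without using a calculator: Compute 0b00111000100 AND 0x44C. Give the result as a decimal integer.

a = 00111000100
0x44C = 10001001100
AND → 00001000100 = 68

68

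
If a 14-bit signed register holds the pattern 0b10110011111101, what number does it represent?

-4867

pattern = 10110011111101 (MSB is 1 ⇒ negative)
Invert: 01001100000010, add 1 → 01001100000011 = 4867, so the value is -4867.
(Equivalently: 11517 - 2^14 = 11517 - 16384 = -4867.)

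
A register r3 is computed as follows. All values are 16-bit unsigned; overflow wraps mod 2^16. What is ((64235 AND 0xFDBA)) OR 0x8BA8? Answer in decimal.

64426

64235 = 1111101011101011
0xFDBA = 1111110110111010
→ AND → 1111100010101010 = 63658
0x8BA8 = 1000101110101000
→ OR → 1111101110101010 = 64426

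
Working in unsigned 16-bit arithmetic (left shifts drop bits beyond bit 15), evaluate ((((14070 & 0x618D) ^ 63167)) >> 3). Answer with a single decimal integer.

14070 = 0011011011110110
0x618D = 0110000110001101
→ & → 0010000010000100 = 8324
63167 = 1111011010111111
→ ^ → 1101011000111011 = 54843
→ >> 3 → 0001101011000111 = 6855

6855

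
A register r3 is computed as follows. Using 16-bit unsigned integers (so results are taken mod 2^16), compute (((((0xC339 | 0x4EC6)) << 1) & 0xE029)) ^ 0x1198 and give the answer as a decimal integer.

37296

0xC339 = 1100001100111001
0x4EC6 = 0100111011000110
→ | → 1100111111111111 = 53247
→ << 1 (mod 2^16) → 1001111111111110 = 40958
0xE029 = 1110000000101001
→ & → 1000000000101000 = 32808
0x1198 = 0001000110011000
→ ^ → 1001000110110000 = 37296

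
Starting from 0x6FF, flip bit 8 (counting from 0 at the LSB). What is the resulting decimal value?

2047

x = 0011011111111
bit 8 is currently 0; toggle it via x ^ (1 << 8) = x ^ 256
→ 0011111111111 = 2047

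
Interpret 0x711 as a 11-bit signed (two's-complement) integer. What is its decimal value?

-239

pattern = 11100010001 (MSB is 1 ⇒ negative)
Invert: 00011101110, add 1 → 00011101111 = 239, so the value is -239.
(Equivalently: 1809 - 2^11 = 1809 - 2048 = -239.)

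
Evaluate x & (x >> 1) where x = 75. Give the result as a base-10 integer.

x = 1001011 = 75
x>>1 = 0100101
AND  = 0000001 = 1
(x & (x >> 1) has a 1 wherever x has two consecutive 1 bits.)

1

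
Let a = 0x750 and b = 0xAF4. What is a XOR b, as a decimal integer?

3492

0x750 = 011101010000
0xAF4 = 101011110100
XOR → 110110100100 = 3492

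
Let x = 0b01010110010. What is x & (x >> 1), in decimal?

x = 1010110010 = 690
x>>1 = 0101011001
AND  = 0000010000 = 16
(x & (x >> 1) has a 1 wherever x has two consecutive 1 bits.)

16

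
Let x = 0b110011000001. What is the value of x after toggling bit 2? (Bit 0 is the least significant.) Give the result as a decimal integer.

x = 110011000001
bit 2 is currently 0; toggle it via x ^ (1 << 2) = x ^ 4
→ 110011000101 = 3269

3269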